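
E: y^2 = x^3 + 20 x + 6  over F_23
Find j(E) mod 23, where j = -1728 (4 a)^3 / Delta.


Delta = -16(4 a^3 + 27 b^2) mod 23 = 22
-1728 * (4 a)^3 = -1728 * (4*20)^3 mod 23 = 9
j = 9 * 22^(-1) mod 23 = 14

j = 14 (mod 23)


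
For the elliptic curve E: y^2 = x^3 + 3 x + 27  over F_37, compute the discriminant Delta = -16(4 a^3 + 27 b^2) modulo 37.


4 a^3 + 27 b^2 = 4*3^3 + 27*27^2 = 108 + 19683 = 19791
Delta = -16 * (19791) = -316656
Delta mod 37 = 27

Delta = 27 (mod 37)


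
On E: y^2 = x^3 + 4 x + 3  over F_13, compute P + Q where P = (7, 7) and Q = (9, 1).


P != Q, so use the chord formula.
s = (y2 - y1) / (x2 - x1) = (7) / (2) mod 13 = 10
x3 = s^2 - x1 - x2 mod 13 = 10^2 - 7 - 9 = 6
y3 = s (x1 - x3) - y1 mod 13 = 10 * (7 - 6) - 7 = 3

P + Q = (6, 3)


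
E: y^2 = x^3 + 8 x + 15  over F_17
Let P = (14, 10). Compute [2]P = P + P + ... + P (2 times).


k = 2 = 10_2 (binary, LSB first: 01)
Double-and-add from P = (14, 10):
  bit 0 = 0: acc unchanged = O
  bit 1 = 1: acc = O + (8, 9) = (8, 9)

2P = (8, 9)


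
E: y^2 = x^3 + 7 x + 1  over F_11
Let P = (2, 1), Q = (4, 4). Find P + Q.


P != Q, so use the chord formula.
s = (y2 - y1) / (x2 - x1) = (3) / (2) mod 11 = 7
x3 = s^2 - x1 - x2 mod 11 = 7^2 - 2 - 4 = 10
y3 = s (x1 - x3) - y1 mod 11 = 7 * (2 - 10) - 1 = 9

P + Q = (10, 9)


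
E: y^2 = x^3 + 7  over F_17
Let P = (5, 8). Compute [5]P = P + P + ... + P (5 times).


k = 5 = 101_2 (binary, LSB first: 101)
Double-and-add from P = (5, 8):
  bit 0 = 1: acc = O + (5, 8) = (5, 8)
  bit 1 = 0: acc unchanged = (5, 8)
  bit 2 = 1: acc = (5, 8) + (5, 8) = (5, 9)

5P = (5, 9)


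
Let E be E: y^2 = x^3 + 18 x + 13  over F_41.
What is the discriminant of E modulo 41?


4 a^3 + 27 b^2 = 4*18^3 + 27*13^2 = 23328 + 4563 = 27891
Delta = -16 * (27891) = -446256
Delta mod 41 = 29

Delta = 29 (mod 41)


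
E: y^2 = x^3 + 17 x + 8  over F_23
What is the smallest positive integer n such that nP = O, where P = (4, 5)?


Compute successive multiples of P until we hit O:
  1P = (4, 5)
  2P = (17, 14)
  3P = (15, 21)
  4P = (16, 11)
  5P = (9, 4)
  6P = (22, 17)
  7P = (0, 13)
  8P = (0, 10)
  ... (continuing to 15P)
  15P = O

ord(P) = 15


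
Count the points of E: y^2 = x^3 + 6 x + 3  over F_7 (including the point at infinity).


For each x in F_7, count y with y^2 = x^3 + 6 x + 3 mod 7:
  x = 2: RHS = 2, y in [3, 4]  -> 2 point(s)
  x = 4: RHS = 0, y in [0]  -> 1 point(s)
  x = 5: RHS = 4, y in [2, 5]  -> 2 point(s)
Affine points: 5. Add the point at infinity: total = 6.

#E(F_7) = 6


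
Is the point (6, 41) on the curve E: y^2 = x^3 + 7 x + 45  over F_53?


Check whether y^2 = x^3 + 7 x + 45 (mod 53) for (x, y) = (6, 41).
LHS: y^2 = 41^2 mod 53 = 38
RHS: x^3 + 7 x + 45 = 6^3 + 7*6 + 45 mod 53 = 38
LHS = RHS

Yes, on the curve


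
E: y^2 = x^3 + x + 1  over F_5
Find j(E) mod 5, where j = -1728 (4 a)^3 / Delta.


Delta = -16(4 a^3 + 27 b^2) mod 5 = 4
-1728 * (4 a)^3 = -1728 * (4*1)^3 mod 5 = 3
j = 3 * 4^(-1) mod 5 = 2

j = 2 (mod 5)


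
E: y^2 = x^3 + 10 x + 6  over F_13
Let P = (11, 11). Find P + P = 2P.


Doubling: s = (3 x1^2 + a) / (2 y1)
s = (3*11^2 + 10) / (2*11) mod 13 = 1
x3 = s^2 - 2 x1 mod 13 = 1^2 - 2*11 = 5
y3 = s (x1 - x3) - y1 mod 13 = 1 * (11 - 5) - 11 = 8

2P = (5, 8)


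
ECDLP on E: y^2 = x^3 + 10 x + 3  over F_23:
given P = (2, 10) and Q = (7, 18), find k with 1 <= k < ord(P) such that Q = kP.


Enumerate multiples of P until we hit Q = (7, 18):
  1P = (2, 10)
  2P = (14, 9)
  3P = (11, 8)
  4P = (18, 14)
  5P = (16, 21)
  6P = (17, 16)
  7P = (6, 16)
  8P = (0, 16)
  9P = (7, 5)
  10P = (15, 3)
  11P = (15, 20)
  12P = (7, 18)
Match found at i = 12.

k = 12


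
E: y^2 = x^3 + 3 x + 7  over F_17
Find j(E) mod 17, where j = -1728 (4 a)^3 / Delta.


Delta = -16(4 a^3 + 27 b^2) mod 17 = 3
-1728 * (4 a)^3 = -1728 * (4*3)^3 mod 17 = 15
j = 15 * 3^(-1) mod 17 = 5

j = 5 (mod 17)


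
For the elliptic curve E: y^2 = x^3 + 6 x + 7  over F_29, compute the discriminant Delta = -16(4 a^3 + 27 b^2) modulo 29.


4 a^3 + 27 b^2 = 4*6^3 + 27*7^2 = 864 + 1323 = 2187
Delta = -16 * (2187) = -34992
Delta mod 29 = 11

Delta = 11 (mod 29)


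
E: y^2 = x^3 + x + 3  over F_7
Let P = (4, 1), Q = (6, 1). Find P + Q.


P != Q, so use the chord formula.
s = (y2 - y1) / (x2 - x1) = (0) / (2) mod 7 = 0
x3 = s^2 - x1 - x2 mod 7 = 0^2 - 4 - 6 = 4
y3 = s (x1 - x3) - y1 mod 7 = 0 * (4 - 4) - 1 = 6

P + Q = (4, 6)


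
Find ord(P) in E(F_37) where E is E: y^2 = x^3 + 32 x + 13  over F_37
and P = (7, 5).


Compute successive multiples of P until we hit O:
  1P = (7, 5)
  2P = (13, 6)
  3P = (16, 12)
  4P = (21, 17)
  5P = (12, 33)
  6P = (2, 23)
  7P = (1, 3)
  8P = (25, 26)
  ... (continuing to 35P)
  35P = O

ord(P) = 35


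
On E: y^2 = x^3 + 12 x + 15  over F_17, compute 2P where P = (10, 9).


k = 2 = 10_2 (binary, LSB first: 01)
Double-and-add from P = (10, 9):
  bit 0 = 0: acc unchanged = O
  bit 1 = 1: acc = O + (16, 6) = (16, 6)

2P = (16, 6)


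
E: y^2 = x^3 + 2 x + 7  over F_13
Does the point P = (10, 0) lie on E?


Check whether y^2 = x^3 + 2 x + 7 (mod 13) for (x, y) = (10, 0).
LHS: y^2 = 0^2 mod 13 = 0
RHS: x^3 + 2 x + 7 = 10^3 + 2*10 + 7 mod 13 = 0
LHS = RHS

Yes, on the curve


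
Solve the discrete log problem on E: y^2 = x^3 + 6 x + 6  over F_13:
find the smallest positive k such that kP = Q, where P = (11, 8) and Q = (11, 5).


Enumerate multiples of P until we hit Q = (11, 5):
  1P = (11, 8)
  2P = (1, 0)
  3P = (11, 5)
Match found at i = 3.

k = 3


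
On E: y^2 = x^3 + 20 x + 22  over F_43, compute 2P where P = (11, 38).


Doubling: s = (3 x1^2 + a) / (2 y1)
s = (3*11^2 + 20) / (2*38) mod 43 = 9
x3 = s^2 - 2 x1 mod 43 = 9^2 - 2*11 = 16
y3 = s (x1 - x3) - y1 mod 43 = 9 * (11 - 16) - 38 = 3

2P = (16, 3)


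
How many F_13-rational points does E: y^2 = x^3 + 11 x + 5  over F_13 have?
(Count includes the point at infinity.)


For each x in F_13, count y with y^2 = x^3 + 11 x + 5 mod 13:
  x = 1: RHS = 4, y in [2, 11]  -> 2 point(s)
  x = 2: RHS = 9, y in [3, 10]  -> 2 point(s)
  x = 3: RHS = 0, y in [0]  -> 1 point(s)
  x = 4: RHS = 9, y in [3, 10]  -> 2 point(s)
  x = 5: RHS = 3, y in [4, 9]  -> 2 point(s)
  x = 6: RHS = 1, y in [1, 12]  -> 2 point(s)
  x = 7: RHS = 9, y in [3, 10]  -> 2 point(s)
  x = 9: RHS = 1, y in [1, 12]  -> 2 point(s)
  x = 10: RHS = 10, y in [6, 7]  -> 2 point(s)
  x = 11: RHS = 1, y in [1, 12]  -> 2 point(s)
Affine points: 19. Add the point at infinity: total = 20.

#E(F_13) = 20


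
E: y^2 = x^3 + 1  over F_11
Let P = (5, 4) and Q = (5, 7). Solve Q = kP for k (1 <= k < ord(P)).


Enumerate multiples of P until we hit Q = (5, 7):
  1P = (5, 4)
  2P = (10, 0)
  3P = (5, 7)
Match found at i = 3.

k = 3


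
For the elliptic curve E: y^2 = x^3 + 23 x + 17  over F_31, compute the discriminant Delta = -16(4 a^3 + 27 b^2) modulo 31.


4 a^3 + 27 b^2 = 4*23^3 + 27*17^2 = 48668 + 7803 = 56471
Delta = -16 * (56471) = -903536
Delta mod 31 = 21

Delta = 21 (mod 31)


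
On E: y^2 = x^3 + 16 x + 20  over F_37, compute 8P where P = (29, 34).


k = 8 = 1000_2 (binary, LSB first: 0001)
Double-and-add from P = (29, 34):
  bit 0 = 0: acc unchanged = O
  bit 1 = 0: acc unchanged = O
  bit 2 = 0: acc unchanged = O
  bit 3 = 1: acc = O + (5, 15) = (5, 15)

8P = (5, 15)


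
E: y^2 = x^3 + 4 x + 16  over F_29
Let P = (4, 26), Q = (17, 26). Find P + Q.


P != Q, so use the chord formula.
s = (y2 - y1) / (x2 - x1) = (0) / (13) mod 29 = 0
x3 = s^2 - x1 - x2 mod 29 = 0^2 - 4 - 17 = 8
y3 = s (x1 - x3) - y1 mod 29 = 0 * (4 - 8) - 26 = 3

P + Q = (8, 3)


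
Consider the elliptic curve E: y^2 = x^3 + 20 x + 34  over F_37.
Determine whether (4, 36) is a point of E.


Check whether y^2 = x^3 + 20 x + 34 (mod 37) for (x, y) = (4, 36).
LHS: y^2 = 36^2 mod 37 = 1
RHS: x^3 + 20 x + 34 = 4^3 + 20*4 + 34 mod 37 = 30
LHS != RHS

No, not on the curve


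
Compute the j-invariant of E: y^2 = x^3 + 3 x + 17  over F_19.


Delta = -16(4 a^3 + 27 b^2) mod 19 = 2
-1728 * (4 a)^3 = -1728 * (4*3)^3 mod 19 = 18
j = 18 * 2^(-1) mod 19 = 9

j = 9 (mod 19)


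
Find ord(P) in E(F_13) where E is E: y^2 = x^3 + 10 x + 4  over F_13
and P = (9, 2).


Compute successive multiples of P until we hit O:
  1P = (9, 2)
  2P = (7, 1)
  3P = (7, 12)
  4P = (9, 11)
  5P = O

ord(P) = 5


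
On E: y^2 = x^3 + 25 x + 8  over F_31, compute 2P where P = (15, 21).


Doubling: s = (3 x1^2 + a) / (2 y1)
s = (3*15^2 + 25) / (2*21) mod 31 = 27
x3 = s^2 - 2 x1 mod 31 = 27^2 - 2*15 = 17
y3 = s (x1 - x3) - y1 mod 31 = 27 * (15 - 17) - 21 = 18

2P = (17, 18)


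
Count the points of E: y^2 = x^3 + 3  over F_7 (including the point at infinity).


For each x in F_7, count y with y^2 = x^3 + 0 x + 3 mod 7:
  x = 1: RHS = 4, y in [2, 5]  -> 2 point(s)
  x = 2: RHS = 4, y in [2, 5]  -> 2 point(s)
  x = 3: RHS = 2, y in [3, 4]  -> 2 point(s)
  x = 4: RHS = 4, y in [2, 5]  -> 2 point(s)
  x = 5: RHS = 2, y in [3, 4]  -> 2 point(s)
  x = 6: RHS = 2, y in [3, 4]  -> 2 point(s)
Affine points: 12. Add the point at infinity: total = 13.

#E(F_7) = 13


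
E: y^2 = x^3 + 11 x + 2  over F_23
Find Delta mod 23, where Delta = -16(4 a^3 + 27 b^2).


4 a^3 + 27 b^2 = 4*11^3 + 27*2^2 = 5324 + 108 = 5432
Delta = -16 * (5432) = -86912
Delta mod 23 = 5

Delta = 5 (mod 23)


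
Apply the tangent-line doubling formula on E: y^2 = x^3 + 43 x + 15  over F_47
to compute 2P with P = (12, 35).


Doubling: s = (3 x1^2 + a) / (2 y1)
s = (3*12^2 + 43) / (2*35) mod 47 = 37
x3 = s^2 - 2 x1 mod 47 = 37^2 - 2*12 = 29
y3 = s (x1 - x3) - y1 mod 47 = 37 * (12 - 29) - 35 = 41

2P = (29, 41)


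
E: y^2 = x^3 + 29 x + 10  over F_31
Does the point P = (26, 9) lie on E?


Check whether y^2 = x^3 + 29 x + 10 (mod 31) for (x, y) = (26, 9).
LHS: y^2 = 9^2 mod 31 = 19
RHS: x^3 + 29 x + 10 = 26^3 + 29*26 + 10 mod 31 = 19
LHS = RHS

Yes, on the curve


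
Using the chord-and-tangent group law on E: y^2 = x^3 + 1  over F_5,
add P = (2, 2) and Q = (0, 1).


P != Q, so use the chord formula.
s = (y2 - y1) / (x2 - x1) = (4) / (3) mod 5 = 3
x3 = s^2 - x1 - x2 mod 5 = 3^2 - 2 - 0 = 2
y3 = s (x1 - x3) - y1 mod 5 = 3 * (2 - 2) - 2 = 3

P + Q = (2, 3)


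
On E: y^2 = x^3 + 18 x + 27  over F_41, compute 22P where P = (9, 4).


k = 22 = 10110_2 (binary, LSB first: 01101)
Double-and-add from P = (9, 4):
  bit 0 = 0: acc unchanged = O
  bit 1 = 1: acc = O + (31, 6) = (31, 6)
  bit 2 = 1: acc = (31, 6) + (15, 8) = (20, 8)
  bit 3 = 0: acc unchanged = (20, 8)
  bit 4 = 1: acc = (20, 8) + (23, 12) = (18, 22)

22P = (18, 22)


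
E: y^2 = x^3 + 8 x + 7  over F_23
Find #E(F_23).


For each x in F_23, count y with y^2 = x^3 + 8 x + 7 mod 23:
  x = 1: RHS = 16, y in [4, 19]  -> 2 point(s)
  x = 2: RHS = 8, y in [10, 13]  -> 2 point(s)
  x = 3: RHS = 12, y in [9, 14]  -> 2 point(s)
  x = 6: RHS = 18, y in [8, 15]  -> 2 point(s)
  x = 8: RHS = 8, y in [10, 13]  -> 2 point(s)
  x = 9: RHS = 3, y in [7, 16]  -> 2 point(s)
  x = 10: RHS = 6, y in [11, 12]  -> 2 point(s)
  x = 11: RHS = 0, y in [0]  -> 1 point(s)
  x = 13: RHS = 8, y in [10, 13]  -> 2 point(s)
  x = 15: RHS = 6, y in [11, 12]  -> 2 point(s)
  x = 18: RHS = 3, y in [7, 16]  -> 2 point(s)
  x = 19: RHS = 3, y in [7, 16]  -> 2 point(s)
  x = 20: RHS = 2, y in [5, 18]  -> 2 point(s)
  x = 21: RHS = 6, y in [11, 12]  -> 2 point(s)
Affine points: 27. Add the point at infinity: total = 28.

#E(F_23) = 28


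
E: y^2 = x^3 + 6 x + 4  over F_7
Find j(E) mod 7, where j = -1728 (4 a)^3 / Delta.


Delta = -16(4 a^3 + 27 b^2) mod 7 = 5
-1728 * (4 a)^3 = -1728 * (4*6)^3 mod 7 = 6
j = 6 * 5^(-1) mod 7 = 4

j = 4 (mod 7)


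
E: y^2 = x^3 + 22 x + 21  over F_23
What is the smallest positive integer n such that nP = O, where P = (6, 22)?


Compute successive multiples of P until we hit O:
  1P = (6, 22)
  2P = (4, 9)
  3P = (15, 0)
  4P = (4, 14)
  5P = (6, 1)
  6P = O

ord(P) = 6


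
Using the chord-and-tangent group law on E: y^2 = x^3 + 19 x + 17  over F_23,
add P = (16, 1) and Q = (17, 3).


P != Q, so use the chord formula.
s = (y2 - y1) / (x2 - x1) = (2) / (1) mod 23 = 2
x3 = s^2 - x1 - x2 mod 23 = 2^2 - 16 - 17 = 17
y3 = s (x1 - x3) - y1 mod 23 = 2 * (16 - 17) - 1 = 20

P + Q = (17, 20)


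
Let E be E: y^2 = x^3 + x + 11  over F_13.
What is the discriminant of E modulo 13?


4 a^3 + 27 b^2 = 4*1^3 + 27*11^2 = 4 + 3267 = 3271
Delta = -16 * (3271) = -52336
Delta mod 13 = 2

Delta = 2 (mod 13)


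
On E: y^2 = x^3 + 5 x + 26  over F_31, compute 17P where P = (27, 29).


k = 17 = 10001_2 (binary, LSB first: 10001)
Double-and-add from P = (27, 29):
  bit 0 = 1: acc = O + (27, 29) = (27, 29)
  bit 1 = 0: acc unchanged = (27, 29)
  bit 2 = 0: acc unchanged = (27, 29)
  bit 3 = 0: acc unchanged = (27, 29)
  bit 4 = 1: acc = (27, 29) + (15, 2) = (27, 2)

17P = (27, 2)


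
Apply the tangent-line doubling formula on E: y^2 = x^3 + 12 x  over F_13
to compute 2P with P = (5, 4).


Doubling: s = (3 x1^2 + a) / (2 y1)
s = (3*5^2 + 12) / (2*4) mod 13 = 6
x3 = s^2 - 2 x1 mod 13 = 6^2 - 2*5 = 0
y3 = s (x1 - x3) - y1 mod 13 = 6 * (5 - 0) - 4 = 0

2P = (0, 0)


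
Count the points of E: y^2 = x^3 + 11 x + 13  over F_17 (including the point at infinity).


For each x in F_17, count y with y^2 = x^3 + 11 x + 13 mod 17:
  x = 0: RHS = 13, y in [8, 9]  -> 2 point(s)
  x = 1: RHS = 8, y in [5, 12]  -> 2 point(s)
  x = 2: RHS = 9, y in [3, 14]  -> 2 point(s)
  x = 4: RHS = 2, y in [6, 11]  -> 2 point(s)
  x = 7: RHS = 8, y in [5, 12]  -> 2 point(s)
  x = 8: RHS = 1, y in [1, 16]  -> 2 point(s)
  x = 9: RHS = 8, y in [5, 12]  -> 2 point(s)
  x = 10: RHS = 1, y in [1, 16]  -> 2 point(s)
  x = 14: RHS = 4, y in [2, 15]  -> 2 point(s)
  x = 15: RHS = 0, y in [0]  -> 1 point(s)
  x = 16: RHS = 1, y in [1, 16]  -> 2 point(s)
Affine points: 21. Add the point at infinity: total = 22.

#E(F_17) = 22


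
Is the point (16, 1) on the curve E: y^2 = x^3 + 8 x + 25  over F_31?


Check whether y^2 = x^3 + 8 x + 25 (mod 31) for (x, y) = (16, 1).
LHS: y^2 = 1^2 mod 31 = 1
RHS: x^3 + 8 x + 25 = 16^3 + 8*16 + 25 mod 31 = 2
LHS != RHS

No, not on the curve


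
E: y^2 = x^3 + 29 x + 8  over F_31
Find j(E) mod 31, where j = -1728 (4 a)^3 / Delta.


Delta = -16(4 a^3 + 27 b^2) mod 31 = 20
-1728 * (4 a)^3 = -1728 * (4*29)^3 mod 31 = 27
j = 27 * 20^(-1) mod 31 = 6

j = 6 (mod 31)


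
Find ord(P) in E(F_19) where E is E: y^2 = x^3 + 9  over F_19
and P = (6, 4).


Compute successive multiples of P until we hit O:
  1P = (6, 4)
  2P = (4, 4)
  3P = (9, 15)
  4P = (9, 4)
  5P = (4, 15)
  6P = (6, 15)
  7P = O

ord(P) = 7


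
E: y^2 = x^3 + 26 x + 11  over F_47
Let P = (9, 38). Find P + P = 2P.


Doubling: s = (3 x1^2 + a) / (2 y1)
s = (3*9^2 + 26) / (2*38) mod 47 = 19
x3 = s^2 - 2 x1 mod 47 = 19^2 - 2*9 = 14
y3 = s (x1 - x3) - y1 mod 47 = 19 * (9 - 14) - 38 = 8

2P = (14, 8)


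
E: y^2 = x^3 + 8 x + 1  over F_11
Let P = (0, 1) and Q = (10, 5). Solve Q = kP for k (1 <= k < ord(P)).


Enumerate multiples of P until we hit Q = (10, 5):
  1P = (0, 1)
  2P = (5, 1)
  3P = (6, 10)
  4P = (10, 6)
  5P = (4, 8)
  6P = (8, 7)
  7P = (7, 2)
  8P = (2, 5)
  9P = (2, 6)
  10P = (7, 9)
  11P = (8, 4)
  12P = (4, 3)
  13P = (10, 5)
Match found at i = 13.

k = 13


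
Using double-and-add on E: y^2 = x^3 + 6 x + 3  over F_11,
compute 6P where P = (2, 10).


k = 6 = 110_2 (binary, LSB first: 011)
Double-and-add from P = (2, 10):
  bit 0 = 0: acc unchanged = O
  bit 1 = 1: acc = O + (0, 5) = (0, 5)
  bit 2 = 1: acc = (0, 5) + (3, 2) = (9, 4)

6P = (9, 4)


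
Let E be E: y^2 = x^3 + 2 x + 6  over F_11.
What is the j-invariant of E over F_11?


Delta = -16(4 a^3 + 27 b^2) mod 11 = 7
-1728 * (4 a)^3 = -1728 * (4*2)^3 mod 11 = 5
j = 5 * 7^(-1) mod 11 = 7

j = 7 (mod 11)


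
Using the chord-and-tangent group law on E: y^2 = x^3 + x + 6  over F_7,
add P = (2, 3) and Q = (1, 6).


P != Q, so use the chord formula.
s = (y2 - y1) / (x2 - x1) = (3) / (6) mod 7 = 4
x3 = s^2 - x1 - x2 mod 7 = 4^2 - 2 - 1 = 6
y3 = s (x1 - x3) - y1 mod 7 = 4 * (2 - 6) - 3 = 2

P + Q = (6, 2)


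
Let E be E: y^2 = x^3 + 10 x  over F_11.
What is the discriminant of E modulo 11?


4 a^3 + 27 b^2 = 4*10^3 + 27*0^2 = 4000 + 0 = 4000
Delta = -16 * (4000) = -64000
Delta mod 11 = 9

Delta = 9 (mod 11)


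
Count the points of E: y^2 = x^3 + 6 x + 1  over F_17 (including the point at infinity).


For each x in F_17, count y with y^2 = x^3 + 6 x + 1 mod 17:
  x = 0: RHS = 1, y in [1, 16]  -> 2 point(s)
  x = 1: RHS = 8, y in [5, 12]  -> 2 point(s)
  x = 2: RHS = 4, y in [2, 15]  -> 2 point(s)
  x = 4: RHS = 4, y in [2, 15]  -> 2 point(s)
  x = 6: RHS = 15, y in [7, 10]  -> 2 point(s)
  x = 8: RHS = 0, y in [0]  -> 1 point(s)
  x = 9: RHS = 2, y in [6, 11]  -> 2 point(s)
  x = 11: RHS = 4, y in [2, 15]  -> 2 point(s)
  x = 12: RHS = 16, y in [4, 13]  -> 2 point(s)
  x = 13: RHS = 15, y in [7, 10]  -> 2 point(s)
  x = 15: RHS = 15, y in [7, 10]  -> 2 point(s)
Affine points: 21. Add the point at infinity: total = 22.

#E(F_17) = 22


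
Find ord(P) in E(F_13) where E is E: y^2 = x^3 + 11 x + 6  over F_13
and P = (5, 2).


Compute successive multiples of P until we hit O:
  1P = (5, 2)
  2P = (7, 7)
  3P = (4, 7)
  4P = (3, 1)
  5P = (2, 6)
  6P = (2, 7)
  7P = (3, 12)
  8P = (4, 6)
  ... (continuing to 11P)
  11P = O

ord(P) = 11


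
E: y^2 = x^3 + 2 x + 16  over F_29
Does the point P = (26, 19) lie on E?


Check whether y^2 = x^3 + 2 x + 16 (mod 29) for (x, y) = (26, 19).
LHS: y^2 = 19^2 mod 29 = 13
RHS: x^3 + 2 x + 16 = 26^3 + 2*26 + 16 mod 29 = 12
LHS != RHS

No, not on the curve


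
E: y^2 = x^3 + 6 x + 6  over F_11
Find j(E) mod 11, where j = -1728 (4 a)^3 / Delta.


Delta = -16(4 a^3 + 27 b^2) mod 11 = 5
-1728 * (4 a)^3 = -1728 * (4*6)^3 mod 11 = 3
j = 3 * 5^(-1) mod 11 = 5

j = 5 (mod 11)


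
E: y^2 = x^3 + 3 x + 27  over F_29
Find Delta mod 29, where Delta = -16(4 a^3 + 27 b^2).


4 a^3 + 27 b^2 = 4*3^3 + 27*27^2 = 108 + 19683 = 19791
Delta = -16 * (19791) = -316656
Delta mod 29 = 24

Delta = 24 (mod 29)


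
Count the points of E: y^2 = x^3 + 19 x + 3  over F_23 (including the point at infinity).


For each x in F_23, count y with y^2 = x^3 + 19 x + 3 mod 23:
  x = 0: RHS = 3, y in [7, 16]  -> 2 point(s)
  x = 1: RHS = 0, y in [0]  -> 1 point(s)
  x = 2: RHS = 3, y in [7, 16]  -> 2 point(s)
  x = 3: RHS = 18, y in [8, 15]  -> 2 point(s)
  x = 5: RHS = 16, y in [4, 19]  -> 2 point(s)
  x = 8: RHS = 0, y in [0]  -> 1 point(s)
  x = 9: RHS = 6, y in [11, 12]  -> 2 point(s)
  x = 11: RHS = 2, y in [5, 18]  -> 2 point(s)
  x = 12: RHS = 4, y in [2, 21]  -> 2 point(s)
  x = 13: RHS = 9, y in [3, 20]  -> 2 point(s)
  x = 14: RHS = 0, y in [0]  -> 1 point(s)
  x = 15: RHS = 6, y in [11, 12]  -> 2 point(s)
  x = 17: RHS = 18, y in [8, 15]  -> 2 point(s)
  x = 18: RHS = 13, y in [6, 17]  -> 2 point(s)
  x = 19: RHS = 1, y in [1, 22]  -> 2 point(s)
  x = 21: RHS = 3, y in [7, 16]  -> 2 point(s)
  x = 22: RHS = 6, y in [11, 12]  -> 2 point(s)
Affine points: 31. Add the point at infinity: total = 32.

#E(F_23) = 32


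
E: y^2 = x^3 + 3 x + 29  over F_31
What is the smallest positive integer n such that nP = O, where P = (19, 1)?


Compute successive multiples of P until we hit O:
  1P = (19, 1)
  2P = (1, 8)
  3P = (30, 5)
  4P = (18, 5)
  5P = (10, 25)
  6P = (16, 22)
  7P = (14, 26)
  8P = (23, 19)
  ... (continuing to 29P)
  29P = O

ord(P) = 29


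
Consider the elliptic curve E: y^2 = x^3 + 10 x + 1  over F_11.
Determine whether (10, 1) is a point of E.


Check whether y^2 = x^3 + 10 x + 1 (mod 11) for (x, y) = (10, 1).
LHS: y^2 = 1^2 mod 11 = 1
RHS: x^3 + 10 x + 1 = 10^3 + 10*10 + 1 mod 11 = 1
LHS = RHS

Yes, on the curve


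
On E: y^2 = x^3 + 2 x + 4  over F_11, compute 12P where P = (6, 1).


k = 12 = 1100_2 (binary, LSB first: 0011)
Double-and-add from P = (6, 1):
  bit 0 = 0: acc unchanged = O
  bit 1 = 0: acc unchanged = O
  bit 2 = 1: acc = O + (0, 9) = (0, 9)
  bit 3 = 1: acc = (0, 9) + (3, 9) = (8, 2)

12P = (8, 2)


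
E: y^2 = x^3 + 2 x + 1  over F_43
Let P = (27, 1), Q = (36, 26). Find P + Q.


P != Q, so use the chord formula.
s = (y2 - y1) / (x2 - x1) = (25) / (9) mod 43 = 41
x3 = s^2 - x1 - x2 mod 43 = 41^2 - 27 - 36 = 27
y3 = s (x1 - x3) - y1 mod 43 = 41 * (27 - 27) - 1 = 42

P + Q = (27, 42)


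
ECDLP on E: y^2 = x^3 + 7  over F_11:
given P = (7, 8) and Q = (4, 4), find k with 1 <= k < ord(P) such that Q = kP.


Enumerate multiples of P until we hit Q = (4, 4):
  1P = (7, 8)
  2P = (6, 6)
  3P = (2, 2)
  4P = (3, 10)
  5P = (4, 7)
  6P = (5, 0)
  7P = (4, 4)
Match found at i = 7.

k = 7


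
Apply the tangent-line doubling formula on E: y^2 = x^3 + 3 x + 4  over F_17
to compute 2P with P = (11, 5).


Doubling: s = (3 x1^2 + a) / (2 y1)
s = (3*11^2 + 3) / (2*5) mod 17 = 6
x3 = s^2 - 2 x1 mod 17 = 6^2 - 2*11 = 14
y3 = s (x1 - x3) - y1 mod 17 = 6 * (11 - 14) - 5 = 11

2P = (14, 11)


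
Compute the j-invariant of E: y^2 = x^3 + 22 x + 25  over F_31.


Delta = -16(4 a^3 + 27 b^2) mod 31 = 11
-1728 * (4 a)^3 = -1728 * (4*22)^3 mod 31 = 23
j = 23 * 11^(-1) mod 31 = 19

j = 19 (mod 31)


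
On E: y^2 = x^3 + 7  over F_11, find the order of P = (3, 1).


Compute successive multiples of P until we hit O:
  1P = (3, 1)
  2P = (3, 10)
  3P = O

ord(P) = 3


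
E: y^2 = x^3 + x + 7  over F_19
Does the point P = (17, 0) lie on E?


Check whether y^2 = x^3 + 1 x + 7 (mod 19) for (x, y) = (17, 0).
LHS: y^2 = 0^2 mod 19 = 0
RHS: x^3 + 1 x + 7 = 17^3 + 1*17 + 7 mod 19 = 16
LHS != RHS

No, not on the curve


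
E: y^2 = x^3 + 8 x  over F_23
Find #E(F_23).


For each x in F_23, count y with y^2 = x^3 + 8 x + 0 mod 23:
  x = 0: RHS = 0, y in [0]  -> 1 point(s)
  x = 1: RHS = 9, y in [3, 20]  -> 2 point(s)
  x = 2: RHS = 1, y in [1, 22]  -> 2 point(s)
  x = 4: RHS = 4, y in [2, 21]  -> 2 point(s)
  x = 5: RHS = 4, y in [2, 21]  -> 2 point(s)
  x = 7: RHS = 8, y in [10, 13]  -> 2 point(s)
  x = 8: RHS = 1, y in [1, 22]  -> 2 point(s)
  x = 11: RHS = 16, y in [4, 19]  -> 2 point(s)
  x = 13: RHS = 1, y in [1, 22]  -> 2 point(s)
  x = 14: RHS = 4, y in [2, 21]  -> 2 point(s)
  x = 17: RHS = 12, y in [9, 14]  -> 2 point(s)
  x = 20: RHS = 18, y in [8, 15]  -> 2 point(s)
Affine points: 23. Add the point at infinity: total = 24.

#E(F_23) = 24


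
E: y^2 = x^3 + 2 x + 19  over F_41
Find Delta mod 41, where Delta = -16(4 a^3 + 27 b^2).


4 a^3 + 27 b^2 = 4*2^3 + 27*19^2 = 32 + 9747 = 9779
Delta = -16 * (9779) = -156464
Delta mod 41 = 33

Delta = 33 (mod 41)


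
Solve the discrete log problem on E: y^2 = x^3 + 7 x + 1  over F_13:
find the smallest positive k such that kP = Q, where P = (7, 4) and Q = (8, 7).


Enumerate multiples of P until we hit Q = (8, 7):
  1P = (7, 4)
  2P = (8, 6)
  3P = (2, 6)
  4P = (0, 1)
  5P = (3, 7)
  6P = (6, 5)
  7P = (1, 3)
  8P = (9, 0)
  9P = (1, 10)
  10P = (6, 8)
  11P = (3, 6)
  12P = (0, 12)
  13P = (2, 7)
  14P = (8, 7)
Match found at i = 14.

k = 14


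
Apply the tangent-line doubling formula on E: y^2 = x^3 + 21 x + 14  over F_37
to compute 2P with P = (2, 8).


Doubling: s = (3 x1^2 + a) / (2 y1)
s = (3*2^2 + 21) / (2*8) mod 37 = 9
x3 = s^2 - 2 x1 mod 37 = 9^2 - 2*2 = 3
y3 = s (x1 - x3) - y1 mod 37 = 9 * (2 - 3) - 8 = 20

2P = (3, 20)


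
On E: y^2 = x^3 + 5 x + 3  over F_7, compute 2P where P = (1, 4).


k = 2 = 10_2 (binary, LSB first: 01)
Double-and-add from P = (1, 4):
  bit 0 = 0: acc unchanged = O
  bit 1 = 1: acc = O + (6, 5) = (6, 5)

2P = (6, 5)


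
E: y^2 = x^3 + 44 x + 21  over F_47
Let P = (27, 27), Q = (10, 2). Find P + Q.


P != Q, so use the chord formula.
s = (y2 - y1) / (x2 - x1) = (22) / (30) mod 47 = 7
x3 = s^2 - x1 - x2 mod 47 = 7^2 - 27 - 10 = 12
y3 = s (x1 - x3) - y1 mod 47 = 7 * (27 - 12) - 27 = 31

P + Q = (12, 31)


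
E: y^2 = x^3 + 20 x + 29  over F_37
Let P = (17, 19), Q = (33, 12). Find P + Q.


P != Q, so use the chord formula.
s = (y2 - y1) / (x2 - x1) = (30) / (16) mod 37 = 25
x3 = s^2 - x1 - x2 mod 37 = 25^2 - 17 - 33 = 20
y3 = s (x1 - x3) - y1 mod 37 = 25 * (17 - 20) - 19 = 17

P + Q = (20, 17)


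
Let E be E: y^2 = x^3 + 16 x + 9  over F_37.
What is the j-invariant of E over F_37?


Delta = -16(4 a^3 + 27 b^2) mod 37 = 11
-1728 * (4 a)^3 = -1728 * (4*16)^3 mod 37 = 26
j = 26 * 11^(-1) mod 37 = 36

j = 36 (mod 37)


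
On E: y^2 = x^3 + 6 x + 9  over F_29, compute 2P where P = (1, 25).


Doubling: s = (3 x1^2 + a) / (2 y1)
s = (3*1^2 + 6) / (2*25) mod 29 = 17
x3 = s^2 - 2 x1 mod 29 = 17^2 - 2*1 = 26
y3 = s (x1 - x3) - y1 mod 29 = 17 * (1 - 26) - 25 = 14

2P = (26, 14)


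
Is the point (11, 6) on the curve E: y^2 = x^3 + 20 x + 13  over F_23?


Check whether y^2 = x^3 + 20 x + 13 (mod 23) for (x, y) = (11, 6).
LHS: y^2 = 6^2 mod 23 = 13
RHS: x^3 + 20 x + 13 = 11^3 + 20*11 + 13 mod 23 = 0
LHS != RHS

No, not on the curve


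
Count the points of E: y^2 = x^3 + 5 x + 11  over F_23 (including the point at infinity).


For each x in F_23, count y with y^2 = x^3 + 5 x + 11 mod 23:
  x = 2: RHS = 6, y in [11, 12]  -> 2 point(s)
  x = 4: RHS = 3, y in [7, 16]  -> 2 point(s)
  x = 5: RHS = 0, y in [0]  -> 1 point(s)
  x = 6: RHS = 4, y in [2, 21]  -> 2 point(s)
  x = 9: RHS = 3, y in [7, 16]  -> 2 point(s)
  x = 10: RHS = 3, y in [7, 16]  -> 2 point(s)
  x = 16: RHS = 1, y in [1, 22]  -> 2 point(s)
  x = 17: RHS = 18, y in [8, 15]  -> 2 point(s)
  x = 21: RHS = 16, y in [4, 19]  -> 2 point(s)
Affine points: 17. Add the point at infinity: total = 18.

#E(F_23) = 18


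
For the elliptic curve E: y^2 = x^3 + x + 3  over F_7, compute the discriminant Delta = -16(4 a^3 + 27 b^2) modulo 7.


4 a^3 + 27 b^2 = 4*1^3 + 27*3^2 = 4 + 243 = 247
Delta = -16 * (247) = -3952
Delta mod 7 = 3

Delta = 3 (mod 7)


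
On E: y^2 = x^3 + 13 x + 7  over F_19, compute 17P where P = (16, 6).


k = 17 = 10001_2 (binary, LSB first: 10001)
Double-and-add from P = (16, 6):
  bit 0 = 1: acc = O + (16, 6) = (16, 6)
  bit 1 = 0: acc unchanged = (16, 6)
  bit 2 = 0: acc unchanged = (16, 6)
  bit 3 = 0: acc unchanged = (16, 6)
  bit 4 = 1: acc = (16, 6) + (14, 8) = (9, 6)

17P = (9, 6)


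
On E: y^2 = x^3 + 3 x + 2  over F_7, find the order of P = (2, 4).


Compute successive multiples of P until we hit O:
  1P = (2, 4)
  2P = (4, 1)
  3P = (5, 4)
  4P = (0, 3)
  5P = (0, 4)
  6P = (5, 3)
  7P = (4, 6)
  8P = (2, 3)
  ... (continuing to 9P)
  9P = O

ord(P) = 9


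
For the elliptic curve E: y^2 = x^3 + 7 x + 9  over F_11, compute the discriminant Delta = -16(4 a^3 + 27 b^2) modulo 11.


4 a^3 + 27 b^2 = 4*7^3 + 27*9^2 = 1372 + 2187 = 3559
Delta = -16 * (3559) = -56944
Delta mod 11 = 3

Delta = 3 (mod 11)


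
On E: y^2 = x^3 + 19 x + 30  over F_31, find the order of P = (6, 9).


Compute successive multiples of P until we hit O:
  1P = (6, 9)
  2P = (13, 26)
  3P = (16, 11)
  4P = (14, 8)
  5P = (27, 13)
  6P = (18, 2)
  7P = (11, 12)
  8P = (28, 15)
  ... (continuing to 20P)
  20P = O

ord(P) = 20


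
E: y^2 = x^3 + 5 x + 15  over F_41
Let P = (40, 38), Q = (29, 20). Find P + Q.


P != Q, so use the chord formula.
s = (y2 - y1) / (x2 - x1) = (23) / (30) mod 41 = 24
x3 = s^2 - x1 - x2 mod 41 = 24^2 - 40 - 29 = 15
y3 = s (x1 - x3) - y1 mod 41 = 24 * (40 - 15) - 38 = 29

P + Q = (15, 29)


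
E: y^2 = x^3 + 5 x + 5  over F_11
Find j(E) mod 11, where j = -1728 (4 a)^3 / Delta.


Delta = -16(4 a^3 + 27 b^2) mod 11 = 10
-1728 * (4 a)^3 = -1728 * (4*5)^3 mod 11 = 8
j = 8 * 10^(-1) mod 11 = 3

j = 3 (mod 11)


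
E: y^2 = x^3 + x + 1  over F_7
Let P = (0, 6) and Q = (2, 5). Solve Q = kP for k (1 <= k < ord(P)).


Enumerate multiples of P until we hit Q = (2, 5):
  1P = (0, 6)
  2P = (2, 2)
  3P = (2, 5)
Match found at i = 3.

k = 3


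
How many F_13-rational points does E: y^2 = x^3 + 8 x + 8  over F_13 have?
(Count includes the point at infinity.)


For each x in F_13, count y with y^2 = x^3 + 8 x + 8 mod 13:
  x = 1: RHS = 4, y in [2, 11]  -> 2 point(s)
  x = 4: RHS = 0, y in [0]  -> 1 point(s)
  x = 5: RHS = 4, y in [2, 11]  -> 2 point(s)
  x = 6: RHS = 12, y in [5, 8]  -> 2 point(s)
  x = 7: RHS = 4, y in [2, 11]  -> 2 point(s)
  x = 8: RHS = 12, y in [5, 8]  -> 2 point(s)
  x = 9: RHS = 3, y in [4, 9]  -> 2 point(s)
  x = 10: RHS = 9, y in [3, 10]  -> 2 point(s)
  x = 11: RHS = 10, y in [6, 7]  -> 2 point(s)
  x = 12: RHS = 12, y in [5, 8]  -> 2 point(s)
Affine points: 19. Add the point at infinity: total = 20.

#E(F_13) = 20


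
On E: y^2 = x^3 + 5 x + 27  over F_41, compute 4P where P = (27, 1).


k = 4 = 100_2 (binary, LSB first: 001)
Double-and-add from P = (27, 1):
  bit 0 = 0: acc unchanged = O
  bit 1 = 0: acc unchanged = O
  bit 2 = 1: acc = O + (31, 17) = (31, 17)

4P = (31, 17)


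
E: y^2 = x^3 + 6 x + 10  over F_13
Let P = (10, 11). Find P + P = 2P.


Doubling: s = (3 x1^2 + a) / (2 y1)
s = (3*10^2 + 6) / (2*11) mod 13 = 8
x3 = s^2 - 2 x1 mod 13 = 8^2 - 2*10 = 5
y3 = s (x1 - x3) - y1 mod 13 = 8 * (10 - 5) - 11 = 3

2P = (5, 3)


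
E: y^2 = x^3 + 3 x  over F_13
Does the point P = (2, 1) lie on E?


Check whether y^2 = x^3 + 3 x + 0 (mod 13) for (x, y) = (2, 1).
LHS: y^2 = 1^2 mod 13 = 1
RHS: x^3 + 3 x + 0 = 2^3 + 3*2 + 0 mod 13 = 1
LHS = RHS

Yes, on the curve


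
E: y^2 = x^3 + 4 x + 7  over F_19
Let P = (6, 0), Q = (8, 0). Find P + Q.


P != Q, so use the chord formula.
s = (y2 - y1) / (x2 - x1) = (0) / (2) mod 19 = 0
x3 = s^2 - x1 - x2 mod 19 = 0^2 - 6 - 8 = 5
y3 = s (x1 - x3) - y1 mod 19 = 0 * (6 - 5) - 0 = 0

P + Q = (5, 0)


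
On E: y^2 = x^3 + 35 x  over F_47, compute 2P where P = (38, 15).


Doubling: s = (3 x1^2 + a) / (2 y1)
s = (3*38^2 + 35) / (2*15) mod 47 = 3
x3 = s^2 - 2 x1 mod 47 = 3^2 - 2*38 = 27
y3 = s (x1 - x3) - y1 mod 47 = 3 * (38 - 27) - 15 = 18

2P = (27, 18)


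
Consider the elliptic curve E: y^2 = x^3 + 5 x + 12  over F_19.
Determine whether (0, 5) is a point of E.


Check whether y^2 = x^3 + 5 x + 12 (mod 19) for (x, y) = (0, 5).
LHS: y^2 = 5^2 mod 19 = 6
RHS: x^3 + 5 x + 12 = 0^3 + 5*0 + 12 mod 19 = 12
LHS != RHS

No, not on the curve


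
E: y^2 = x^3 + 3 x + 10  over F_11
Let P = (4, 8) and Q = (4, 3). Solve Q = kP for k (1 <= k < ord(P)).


Enumerate multiples of P until we hit Q = (4, 3):
  1P = (4, 8)
  2P = (1, 5)
  3P = (7, 0)
  4P = (1, 6)
  5P = (4, 3)
Match found at i = 5.

k = 5


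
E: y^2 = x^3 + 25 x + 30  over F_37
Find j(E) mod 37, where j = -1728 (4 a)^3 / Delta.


Delta = -16(4 a^3 + 27 b^2) mod 37 = 32
-1728 * (4 a)^3 = -1728 * (4*25)^3 mod 37 = 11
j = 11 * 32^(-1) mod 37 = 20

j = 20 (mod 37)


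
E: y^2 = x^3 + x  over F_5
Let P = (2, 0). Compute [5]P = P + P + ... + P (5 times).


k = 5 = 101_2 (binary, LSB first: 101)
Double-and-add from P = (2, 0):
  bit 0 = 1: acc = O + (2, 0) = (2, 0)
  bit 1 = 0: acc unchanged = (2, 0)
  bit 2 = 1: acc = (2, 0) + O = (2, 0)

5P = (2, 0)


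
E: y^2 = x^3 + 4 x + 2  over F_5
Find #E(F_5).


For each x in F_5, count y with y^2 = x^3 + 4 x + 2 mod 5:
  x = 3: RHS = 1, y in [1, 4]  -> 2 point(s)
Affine points: 2. Add the point at infinity: total = 3.

#E(F_5) = 3


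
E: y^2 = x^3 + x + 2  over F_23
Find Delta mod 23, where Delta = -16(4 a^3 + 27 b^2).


4 a^3 + 27 b^2 = 4*1^3 + 27*2^2 = 4 + 108 = 112
Delta = -16 * (112) = -1792
Delta mod 23 = 2

Delta = 2 (mod 23)


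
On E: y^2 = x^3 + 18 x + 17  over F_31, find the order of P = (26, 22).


Compute successive multiples of P until we hit O:
  1P = (26, 22)
  2P = (10, 9)
  3P = (20, 10)
  4P = (20, 21)
  5P = (10, 22)
  6P = (26, 9)
  7P = O

ord(P) = 7


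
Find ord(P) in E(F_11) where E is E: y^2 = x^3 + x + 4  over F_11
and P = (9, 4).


Compute successive multiples of P until we hit O:
  1P = (9, 4)
  2P = (2, 6)
  3P = (3, 10)
  4P = (0, 9)
  5P = (0, 2)
  6P = (3, 1)
  7P = (2, 5)
  8P = (9, 7)
  ... (continuing to 9P)
  9P = O

ord(P) = 9


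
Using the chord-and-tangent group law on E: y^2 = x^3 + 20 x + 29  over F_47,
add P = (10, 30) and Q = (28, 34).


P != Q, so use the chord formula.
s = (y2 - y1) / (x2 - x1) = (4) / (18) mod 47 = 42
x3 = s^2 - x1 - x2 mod 47 = 42^2 - 10 - 28 = 34
y3 = s (x1 - x3) - y1 mod 47 = 42 * (10 - 34) - 30 = 43

P + Q = (34, 43)


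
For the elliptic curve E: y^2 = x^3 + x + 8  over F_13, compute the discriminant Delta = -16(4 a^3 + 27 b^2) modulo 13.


4 a^3 + 27 b^2 = 4*1^3 + 27*8^2 = 4 + 1728 = 1732
Delta = -16 * (1732) = -27712
Delta mod 13 = 4

Delta = 4 (mod 13)


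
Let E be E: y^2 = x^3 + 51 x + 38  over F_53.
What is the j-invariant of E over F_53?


Delta = -16(4 a^3 + 27 b^2) mod 53 = 37
-1728 * (4 a)^3 = -1728 * (4*51)^3 mod 53 = 7
j = 7 * 37^(-1) mod 53 = 36

j = 36 (mod 53)


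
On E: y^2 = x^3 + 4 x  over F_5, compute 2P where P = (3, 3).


k = 2 = 10_2 (binary, LSB first: 01)
Double-and-add from P = (3, 3):
  bit 0 = 0: acc unchanged = O
  bit 1 = 1: acc = O + (0, 0) = (0, 0)

2P = (0, 0)


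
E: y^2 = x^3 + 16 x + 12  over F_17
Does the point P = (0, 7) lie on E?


Check whether y^2 = x^3 + 16 x + 12 (mod 17) for (x, y) = (0, 7).
LHS: y^2 = 7^2 mod 17 = 15
RHS: x^3 + 16 x + 12 = 0^3 + 16*0 + 12 mod 17 = 12
LHS != RHS

No, not on the curve


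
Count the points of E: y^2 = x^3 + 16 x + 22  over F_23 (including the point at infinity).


For each x in F_23, count y with y^2 = x^3 + 16 x + 22 mod 23:
  x = 1: RHS = 16, y in [4, 19]  -> 2 point(s)
  x = 2: RHS = 16, y in [4, 19]  -> 2 point(s)
  x = 4: RHS = 12, y in [9, 14]  -> 2 point(s)
  x = 6: RHS = 12, y in [9, 14]  -> 2 point(s)
  x = 8: RHS = 18, y in [8, 15]  -> 2 point(s)
  x = 10: RHS = 9, y in [3, 20]  -> 2 point(s)
  x = 13: RHS = 12, y in [9, 14]  -> 2 point(s)
  x = 14: RHS = 0, y in [0]  -> 1 point(s)
  x = 15: RHS = 3, y in [7, 16]  -> 2 point(s)
  x = 16: RHS = 4, y in [2, 21]  -> 2 point(s)
  x = 17: RHS = 9, y in [3, 20]  -> 2 point(s)
  x = 18: RHS = 1, y in [1, 22]  -> 2 point(s)
  x = 19: RHS = 9, y in [3, 20]  -> 2 point(s)
  x = 20: RHS = 16, y in [4, 19]  -> 2 point(s)
Affine points: 27. Add the point at infinity: total = 28.

#E(F_23) = 28


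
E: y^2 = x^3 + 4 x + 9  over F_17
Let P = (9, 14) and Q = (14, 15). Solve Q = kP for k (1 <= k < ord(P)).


Enumerate multiples of P until we hit Q = (14, 15):
  1P = (9, 14)
  2P = (14, 2)
  3P = (12, 0)
  4P = (14, 15)
Match found at i = 4.

k = 4


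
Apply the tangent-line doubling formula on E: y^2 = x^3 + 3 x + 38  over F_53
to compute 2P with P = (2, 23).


Doubling: s = (3 x1^2 + a) / (2 y1)
s = (3*2^2 + 3) / (2*23) mod 53 = 13
x3 = s^2 - 2 x1 mod 53 = 13^2 - 2*2 = 6
y3 = s (x1 - x3) - y1 mod 53 = 13 * (2 - 6) - 23 = 31

2P = (6, 31)


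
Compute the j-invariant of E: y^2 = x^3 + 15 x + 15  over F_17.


Delta = -16(4 a^3 + 27 b^2) mod 17 = 8
-1728 * (4 a)^3 = -1728 * (4*15)^3 mod 17 = 5
j = 5 * 8^(-1) mod 17 = 7

j = 7 (mod 17)


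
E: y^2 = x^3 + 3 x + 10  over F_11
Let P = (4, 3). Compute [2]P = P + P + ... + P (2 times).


k = 2 = 10_2 (binary, LSB first: 01)
Double-and-add from P = (4, 3):
  bit 0 = 0: acc unchanged = O
  bit 1 = 1: acc = O + (1, 6) = (1, 6)

2P = (1, 6)


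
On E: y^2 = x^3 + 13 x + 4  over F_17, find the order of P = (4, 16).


Compute successive multiples of P until we hit O:
  1P = (4, 16)
  2P = (0, 15)
  3P = (12, 16)
  4P = (1, 1)
  5P = (3, 6)
  6P = (8, 12)
  7P = (6, 3)
  8P = (11, 4)
  ... (continuing to 24P)
  24P = O

ord(P) = 24


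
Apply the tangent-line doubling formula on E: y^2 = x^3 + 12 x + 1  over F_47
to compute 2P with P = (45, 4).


Doubling: s = (3 x1^2 + a) / (2 y1)
s = (3*45^2 + 12) / (2*4) mod 47 = 3
x3 = s^2 - 2 x1 mod 47 = 3^2 - 2*45 = 13
y3 = s (x1 - x3) - y1 mod 47 = 3 * (45 - 13) - 4 = 45

2P = (13, 45)


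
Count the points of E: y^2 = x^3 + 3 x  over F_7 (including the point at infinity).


For each x in F_7, count y with y^2 = x^3 + 3 x + 0 mod 7:
  x = 0: RHS = 0, y in [0]  -> 1 point(s)
  x = 1: RHS = 4, y in [2, 5]  -> 2 point(s)
  x = 2: RHS = 0, y in [0]  -> 1 point(s)
  x = 3: RHS = 1, y in [1, 6]  -> 2 point(s)
  x = 5: RHS = 0, y in [0]  -> 1 point(s)
Affine points: 7. Add the point at infinity: total = 8.

#E(F_7) = 8


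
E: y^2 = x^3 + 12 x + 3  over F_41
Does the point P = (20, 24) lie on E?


Check whether y^2 = x^3 + 12 x + 3 (mod 41) for (x, y) = (20, 24).
LHS: y^2 = 24^2 mod 41 = 2
RHS: x^3 + 12 x + 3 = 20^3 + 12*20 + 3 mod 41 = 2
LHS = RHS

Yes, on the curve


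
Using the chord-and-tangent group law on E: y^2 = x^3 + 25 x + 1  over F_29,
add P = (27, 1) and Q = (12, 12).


P != Q, so use the chord formula.
s = (y2 - y1) / (x2 - x1) = (11) / (14) mod 29 = 7
x3 = s^2 - x1 - x2 mod 29 = 7^2 - 27 - 12 = 10
y3 = s (x1 - x3) - y1 mod 29 = 7 * (27 - 10) - 1 = 2

P + Q = (10, 2)


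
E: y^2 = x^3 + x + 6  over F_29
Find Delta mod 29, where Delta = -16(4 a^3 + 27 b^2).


4 a^3 + 27 b^2 = 4*1^3 + 27*6^2 = 4 + 972 = 976
Delta = -16 * (976) = -15616
Delta mod 29 = 15

Delta = 15 (mod 29)


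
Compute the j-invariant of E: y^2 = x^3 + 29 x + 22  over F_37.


Delta = -16(4 a^3 + 27 b^2) mod 37 = 22
-1728 * (4 a)^3 = -1728 * (4*29)^3 mod 37 = 6
j = 6 * 22^(-1) mod 37 = 7

j = 7 (mod 37)


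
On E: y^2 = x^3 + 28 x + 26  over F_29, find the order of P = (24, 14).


Compute successive multiples of P until we hit O:
  1P = (24, 14)
  2P = (5, 1)
  3P = (13, 21)
  4P = (25, 13)
  5P = (10, 1)
  6P = (4, 17)
  7P = (14, 28)
  8P = (15, 14)
  ... (continuing to 25P)
  25P = O

ord(P) = 25


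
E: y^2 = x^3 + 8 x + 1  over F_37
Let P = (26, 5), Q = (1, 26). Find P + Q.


P != Q, so use the chord formula.
s = (y2 - y1) / (x2 - x1) = (21) / (12) mod 37 = 11
x3 = s^2 - x1 - x2 mod 37 = 11^2 - 26 - 1 = 20
y3 = s (x1 - x3) - y1 mod 37 = 11 * (26 - 20) - 5 = 24

P + Q = (20, 24)


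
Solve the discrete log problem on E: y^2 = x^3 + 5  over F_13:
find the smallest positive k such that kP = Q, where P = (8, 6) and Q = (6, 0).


Enumerate multiples of P until we hit Q = (6, 0):
  1P = (8, 6)
  2P = (6, 0)
Match found at i = 2.

k = 2


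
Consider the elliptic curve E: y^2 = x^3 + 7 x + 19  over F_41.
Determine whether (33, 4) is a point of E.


Check whether y^2 = x^3 + 7 x + 19 (mod 41) for (x, y) = (33, 4).
LHS: y^2 = 4^2 mod 41 = 16
RHS: x^3 + 7 x + 19 = 33^3 + 7*33 + 19 mod 41 = 25
LHS != RHS

No, not on the curve


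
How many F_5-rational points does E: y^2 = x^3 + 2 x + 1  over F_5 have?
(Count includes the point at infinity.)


For each x in F_5, count y with y^2 = x^3 + 2 x + 1 mod 5:
  x = 0: RHS = 1, y in [1, 4]  -> 2 point(s)
  x = 1: RHS = 4, y in [2, 3]  -> 2 point(s)
  x = 3: RHS = 4, y in [2, 3]  -> 2 point(s)
Affine points: 6. Add the point at infinity: total = 7.

#E(F_5) = 7


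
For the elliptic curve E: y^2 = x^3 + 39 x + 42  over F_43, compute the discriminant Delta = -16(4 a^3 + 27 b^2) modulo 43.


4 a^3 + 27 b^2 = 4*39^3 + 27*42^2 = 237276 + 47628 = 284904
Delta = -16 * (284904) = -4558464
Delta mod 43 = 9

Delta = 9 (mod 43)


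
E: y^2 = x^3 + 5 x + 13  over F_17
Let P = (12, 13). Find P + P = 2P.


Doubling: s = (3 x1^2 + a) / (2 y1)
s = (3*12^2 + 5) / (2*13) mod 17 = 7
x3 = s^2 - 2 x1 mod 17 = 7^2 - 2*12 = 8
y3 = s (x1 - x3) - y1 mod 17 = 7 * (12 - 8) - 13 = 15

2P = (8, 15)


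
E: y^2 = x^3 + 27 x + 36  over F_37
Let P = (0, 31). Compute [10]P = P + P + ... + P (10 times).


k = 10 = 1010_2 (binary, LSB first: 0101)
Double-and-add from P = (0, 31):
  bit 0 = 0: acc unchanged = O
  bit 1 = 1: acc = O + (12, 33) = (12, 33)
  bit 2 = 0: acc unchanged = (12, 33)
  bit 3 = 1: acc = (12, 33) + (9, 34) = (12, 4)

10P = (12, 4)


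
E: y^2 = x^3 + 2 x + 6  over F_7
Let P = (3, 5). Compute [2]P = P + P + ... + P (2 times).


k = 2 = 10_2 (binary, LSB first: 01)
Double-and-add from P = (3, 5):
  bit 0 = 0: acc unchanged = O
  bit 1 = 1: acc = O + (5, 6) = (5, 6)

2P = (5, 6)


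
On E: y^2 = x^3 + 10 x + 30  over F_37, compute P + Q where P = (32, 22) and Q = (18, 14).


P != Q, so use the chord formula.
s = (y2 - y1) / (x2 - x1) = (29) / (23) mod 37 = 27
x3 = s^2 - x1 - x2 mod 37 = 27^2 - 32 - 18 = 13
y3 = s (x1 - x3) - y1 mod 37 = 27 * (32 - 13) - 22 = 10

P + Q = (13, 10)
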